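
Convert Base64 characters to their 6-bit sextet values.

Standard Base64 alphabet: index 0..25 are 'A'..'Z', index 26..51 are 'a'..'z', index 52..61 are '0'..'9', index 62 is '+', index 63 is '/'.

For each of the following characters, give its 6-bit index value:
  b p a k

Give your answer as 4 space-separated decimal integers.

Answer: 27 41 26 36

Derivation:
'b': a..z range, 26 + ord('b') − ord('a') = 27
'p': a..z range, 26 + ord('p') − ord('a') = 41
'a': a..z range, 26 + ord('a') − ord('a') = 26
'k': a..z range, 26 + ord('k') − ord('a') = 36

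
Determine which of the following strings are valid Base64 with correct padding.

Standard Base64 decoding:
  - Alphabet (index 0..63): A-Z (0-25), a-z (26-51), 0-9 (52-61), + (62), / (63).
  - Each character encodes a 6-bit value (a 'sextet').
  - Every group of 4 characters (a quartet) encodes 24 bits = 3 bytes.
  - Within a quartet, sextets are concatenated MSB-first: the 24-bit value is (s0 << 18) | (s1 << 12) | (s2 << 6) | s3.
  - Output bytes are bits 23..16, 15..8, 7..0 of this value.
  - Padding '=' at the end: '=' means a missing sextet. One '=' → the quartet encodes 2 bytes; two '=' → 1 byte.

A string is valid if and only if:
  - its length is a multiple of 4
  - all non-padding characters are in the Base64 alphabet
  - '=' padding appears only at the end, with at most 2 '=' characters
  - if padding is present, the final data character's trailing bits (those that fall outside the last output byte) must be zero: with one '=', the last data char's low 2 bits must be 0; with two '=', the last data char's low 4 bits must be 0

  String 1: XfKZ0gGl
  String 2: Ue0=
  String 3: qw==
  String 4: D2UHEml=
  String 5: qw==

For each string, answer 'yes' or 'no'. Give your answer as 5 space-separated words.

String 1: 'XfKZ0gGl' → valid
String 2: 'Ue0=' → valid
String 3: 'qw==' → valid
String 4: 'D2UHEml=' → invalid (bad trailing bits)
String 5: 'qw==' → valid

Answer: yes yes yes no yes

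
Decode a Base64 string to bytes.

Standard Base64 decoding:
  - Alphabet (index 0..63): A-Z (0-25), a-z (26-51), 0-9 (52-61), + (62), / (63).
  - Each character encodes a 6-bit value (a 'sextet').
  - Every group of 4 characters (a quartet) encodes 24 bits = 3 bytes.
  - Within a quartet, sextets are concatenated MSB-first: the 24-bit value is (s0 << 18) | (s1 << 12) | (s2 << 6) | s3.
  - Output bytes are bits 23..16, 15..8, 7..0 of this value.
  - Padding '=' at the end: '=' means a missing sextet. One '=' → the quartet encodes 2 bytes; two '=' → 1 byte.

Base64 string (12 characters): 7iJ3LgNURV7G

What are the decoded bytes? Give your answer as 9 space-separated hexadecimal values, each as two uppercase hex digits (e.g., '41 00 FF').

After char 0 ('7'=59): chars_in_quartet=1 acc=0x3B bytes_emitted=0
After char 1 ('i'=34): chars_in_quartet=2 acc=0xEE2 bytes_emitted=0
After char 2 ('J'=9): chars_in_quartet=3 acc=0x3B889 bytes_emitted=0
After char 3 ('3'=55): chars_in_quartet=4 acc=0xEE2277 -> emit EE 22 77, reset; bytes_emitted=3
After char 4 ('L'=11): chars_in_quartet=1 acc=0xB bytes_emitted=3
After char 5 ('g'=32): chars_in_quartet=2 acc=0x2E0 bytes_emitted=3
After char 6 ('N'=13): chars_in_quartet=3 acc=0xB80D bytes_emitted=3
After char 7 ('U'=20): chars_in_quartet=4 acc=0x2E0354 -> emit 2E 03 54, reset; bytes_emitted=6
After char 8 ('R'=17): chars_in_quartet=1 acc=0x11 bytes_emitted=6
After char 9 ('V'=21): chars_in_quartet=2 acc=0x455 bytes_emitted=6
After char 10 ('7'=59): chars_in_quartet=3 acc=0x1157B bytes_emitted=6
After char 11 ('G'=6): chars_in_quartet=4 acc=0x455EC6 -> emit 45 5E C6, reset; bytes_emitted=9

Answer: EE 22 77 2E 03 54 45 5E C6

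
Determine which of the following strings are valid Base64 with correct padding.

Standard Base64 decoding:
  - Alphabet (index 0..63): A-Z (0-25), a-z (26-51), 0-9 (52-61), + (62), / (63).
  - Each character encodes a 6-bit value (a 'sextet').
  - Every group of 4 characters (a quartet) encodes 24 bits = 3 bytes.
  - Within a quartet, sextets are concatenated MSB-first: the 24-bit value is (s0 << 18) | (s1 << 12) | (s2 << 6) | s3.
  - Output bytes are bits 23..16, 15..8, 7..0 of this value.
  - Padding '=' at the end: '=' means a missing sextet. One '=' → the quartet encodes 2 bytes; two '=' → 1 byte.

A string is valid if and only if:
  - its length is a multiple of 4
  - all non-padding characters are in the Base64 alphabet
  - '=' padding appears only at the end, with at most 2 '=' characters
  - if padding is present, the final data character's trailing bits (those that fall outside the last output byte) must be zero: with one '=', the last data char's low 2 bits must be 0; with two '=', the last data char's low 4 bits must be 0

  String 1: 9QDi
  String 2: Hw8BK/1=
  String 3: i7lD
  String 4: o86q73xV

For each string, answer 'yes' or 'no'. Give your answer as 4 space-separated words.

String 1: '9QDi' → valid
String 2: 'Hw8BK/1=' → invalid (bad trailing bits)
String 3: 'i7lD' → valid
String 4: 'o86q73xV' → valid

Answer: yes no yes yes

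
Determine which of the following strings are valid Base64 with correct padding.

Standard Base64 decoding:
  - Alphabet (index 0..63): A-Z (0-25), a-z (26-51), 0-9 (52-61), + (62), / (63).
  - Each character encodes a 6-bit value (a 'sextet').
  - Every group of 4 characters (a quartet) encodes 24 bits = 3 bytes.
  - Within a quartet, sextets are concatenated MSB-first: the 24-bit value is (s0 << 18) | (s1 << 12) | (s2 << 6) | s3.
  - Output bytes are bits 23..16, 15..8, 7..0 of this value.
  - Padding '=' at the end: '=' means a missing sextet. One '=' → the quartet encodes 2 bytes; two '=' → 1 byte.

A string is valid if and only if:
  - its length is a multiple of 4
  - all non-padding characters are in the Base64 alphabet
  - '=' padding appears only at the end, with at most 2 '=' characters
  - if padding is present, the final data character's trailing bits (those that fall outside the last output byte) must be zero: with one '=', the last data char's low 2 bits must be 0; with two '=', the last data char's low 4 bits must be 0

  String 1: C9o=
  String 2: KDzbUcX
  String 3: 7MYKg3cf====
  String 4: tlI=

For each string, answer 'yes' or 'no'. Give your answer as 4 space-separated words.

Answer: yes no no yes

Derivation:
String 1: 'C9o=' → valid
String 2: 'KDzbUcX' → invalid (len=7 not mult of 4)
String 3: '7MYKg3cf====' → invalid (4 pad chars (max 2))
String 4: 'tlI=' → valid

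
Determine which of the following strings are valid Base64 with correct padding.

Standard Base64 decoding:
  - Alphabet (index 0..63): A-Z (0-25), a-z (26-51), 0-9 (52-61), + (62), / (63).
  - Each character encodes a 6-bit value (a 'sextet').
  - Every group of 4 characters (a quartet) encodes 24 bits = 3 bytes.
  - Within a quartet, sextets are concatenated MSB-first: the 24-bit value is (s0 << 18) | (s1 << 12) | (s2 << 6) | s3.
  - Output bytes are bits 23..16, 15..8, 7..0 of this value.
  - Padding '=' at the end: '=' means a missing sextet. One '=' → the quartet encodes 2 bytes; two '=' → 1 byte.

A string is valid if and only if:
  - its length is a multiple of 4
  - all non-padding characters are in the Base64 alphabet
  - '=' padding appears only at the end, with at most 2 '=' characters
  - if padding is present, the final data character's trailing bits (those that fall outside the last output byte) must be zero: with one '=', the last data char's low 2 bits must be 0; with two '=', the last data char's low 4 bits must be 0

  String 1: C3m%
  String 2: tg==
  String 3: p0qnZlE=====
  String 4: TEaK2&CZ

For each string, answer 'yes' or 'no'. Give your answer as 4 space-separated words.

Answer: no yes no no

Derivation:
String 1: 'C3m%' → invalid (bad char(s): ['%'])
String 2: 'tg==' → valid
String 3: 'p0qnZlE=====' → invalid (5 pad chars (max 2))
String 4: 'TEaK2&CZ' → invalid (bad char(s): ['&'])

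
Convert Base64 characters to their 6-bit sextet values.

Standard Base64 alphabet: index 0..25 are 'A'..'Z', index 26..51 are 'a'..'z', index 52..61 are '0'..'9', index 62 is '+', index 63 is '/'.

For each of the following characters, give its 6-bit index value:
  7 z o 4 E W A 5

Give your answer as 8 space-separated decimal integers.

Answer: 59 51 40 56 4 22 0 57

Derivation:
'7': 0..9 range, 52 + ord('7') − ord('0') = 59
'z': a..z range, 26 + ord('z') − ord('a') = 51
'o': a..z range, 26 + ord('o') − ord('a') = 40
'4': 0..9 range, 52 + ord('4') − ord('0') = 56
'E': A..Z range, ord('E') − ord('A') = 4
'W': A..Z range, ord('W') − ord('A') = 22
'A': A..Z range, ord('A') − ord('A') = 0
'5': 0..9 range, 52 + ord('5') − ord('0') = 57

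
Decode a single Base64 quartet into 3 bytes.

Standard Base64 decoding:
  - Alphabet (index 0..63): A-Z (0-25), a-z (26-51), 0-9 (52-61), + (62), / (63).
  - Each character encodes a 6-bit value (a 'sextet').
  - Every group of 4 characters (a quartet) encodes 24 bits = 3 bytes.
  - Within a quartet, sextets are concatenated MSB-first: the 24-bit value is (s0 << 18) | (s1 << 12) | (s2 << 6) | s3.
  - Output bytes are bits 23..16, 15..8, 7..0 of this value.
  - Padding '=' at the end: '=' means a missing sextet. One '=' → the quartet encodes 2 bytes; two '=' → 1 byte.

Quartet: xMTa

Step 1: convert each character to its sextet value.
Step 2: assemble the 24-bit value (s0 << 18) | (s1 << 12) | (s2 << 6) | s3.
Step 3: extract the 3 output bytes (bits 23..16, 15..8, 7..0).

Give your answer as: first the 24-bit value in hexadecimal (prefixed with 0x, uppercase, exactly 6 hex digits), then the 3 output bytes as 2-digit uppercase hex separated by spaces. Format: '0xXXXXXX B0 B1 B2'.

Sextets: x=49, M=12, T=19, a=26
24-bit: (49<<18) | (12<<12) | (19<<6) | 26
      = 0xC40000 | 0x00C000 | 0x0004C0 | 0x00001A
      = 0xC4C4DA
Bytes: (v>>16)&0xFF=C4, (v>>8)&0xFF=C4, v&0xFF=DA

Answer: 0xC4C4DA C4 C4 DA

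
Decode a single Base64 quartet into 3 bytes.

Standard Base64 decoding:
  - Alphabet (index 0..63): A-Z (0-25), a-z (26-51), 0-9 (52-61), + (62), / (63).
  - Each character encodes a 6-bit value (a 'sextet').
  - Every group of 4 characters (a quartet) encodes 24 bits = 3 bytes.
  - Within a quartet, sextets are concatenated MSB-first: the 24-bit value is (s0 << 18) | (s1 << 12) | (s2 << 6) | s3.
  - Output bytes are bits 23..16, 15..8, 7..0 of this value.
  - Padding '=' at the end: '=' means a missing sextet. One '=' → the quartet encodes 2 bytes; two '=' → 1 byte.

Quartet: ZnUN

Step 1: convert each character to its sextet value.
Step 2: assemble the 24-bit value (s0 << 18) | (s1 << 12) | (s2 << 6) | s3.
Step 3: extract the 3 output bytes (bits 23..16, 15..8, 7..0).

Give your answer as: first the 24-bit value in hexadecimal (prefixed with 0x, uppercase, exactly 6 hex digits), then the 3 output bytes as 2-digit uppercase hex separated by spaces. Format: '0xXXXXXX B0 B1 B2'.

Answer: 0x66750D 66 75 0D

Derivation:
Sextets: Z=25, n=39, U=20, N=13
24-bit: (25<<18) | (39<<12) | (20<<6) | 13
      = 0x640000 | 0x027000 | 0x000500 | 0x00000D
      = 0x66750D
Bytes: (v>>16)&0xFF=66, (v>>8)&0xFF=75, v&0xFF=0D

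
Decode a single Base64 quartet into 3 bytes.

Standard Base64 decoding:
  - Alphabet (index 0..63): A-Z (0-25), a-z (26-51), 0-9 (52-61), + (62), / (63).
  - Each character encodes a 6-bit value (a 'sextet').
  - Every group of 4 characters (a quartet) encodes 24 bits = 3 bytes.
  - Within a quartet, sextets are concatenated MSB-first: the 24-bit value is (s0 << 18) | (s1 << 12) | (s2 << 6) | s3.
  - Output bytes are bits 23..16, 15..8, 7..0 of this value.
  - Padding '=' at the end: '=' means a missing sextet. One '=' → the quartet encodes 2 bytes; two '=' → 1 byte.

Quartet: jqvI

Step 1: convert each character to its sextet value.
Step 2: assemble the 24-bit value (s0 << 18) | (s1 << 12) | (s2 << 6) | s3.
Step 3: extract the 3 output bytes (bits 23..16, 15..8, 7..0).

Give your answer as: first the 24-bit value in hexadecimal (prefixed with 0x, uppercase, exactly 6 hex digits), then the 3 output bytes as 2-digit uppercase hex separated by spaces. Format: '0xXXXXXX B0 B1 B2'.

Answer: 0x8EABC8 8E AB C8

Derivation:
Sextets: j=35, q=42, v=47, I=8
24-bit: (35<<18) | (42<<12) | (47<<6) | 8
      = 0x8C0000 | 0x02A000 | 0x000BC0 | 0x000008
      = 0x8EABC8
Bytes: (v>>16)&0xFF=8E, (v>>8)&0xFF=AB, v&0xFF=C8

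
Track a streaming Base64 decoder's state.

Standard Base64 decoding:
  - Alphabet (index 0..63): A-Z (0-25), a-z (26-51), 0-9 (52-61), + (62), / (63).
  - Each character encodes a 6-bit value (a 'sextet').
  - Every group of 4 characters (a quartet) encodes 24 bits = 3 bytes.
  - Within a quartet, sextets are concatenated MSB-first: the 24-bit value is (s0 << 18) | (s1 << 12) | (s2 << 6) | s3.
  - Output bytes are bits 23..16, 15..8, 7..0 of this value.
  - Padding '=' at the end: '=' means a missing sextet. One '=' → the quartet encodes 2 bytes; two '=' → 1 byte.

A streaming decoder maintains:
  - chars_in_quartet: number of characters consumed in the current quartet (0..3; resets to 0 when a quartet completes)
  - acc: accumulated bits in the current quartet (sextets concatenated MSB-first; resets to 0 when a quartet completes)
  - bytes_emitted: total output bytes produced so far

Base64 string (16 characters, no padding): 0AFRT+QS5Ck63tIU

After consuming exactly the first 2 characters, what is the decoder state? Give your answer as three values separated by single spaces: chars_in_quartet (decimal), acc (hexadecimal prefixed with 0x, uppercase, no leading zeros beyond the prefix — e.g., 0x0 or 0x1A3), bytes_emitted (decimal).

Answer: 2 0xD00 0

Derivation:
After char 0 ('0'=52): chars_in_quartet=1 acc=0x34 bytes_emitted=0
After char 1 ('A'=0): chars_in_quartet=2 acc=0xD00 bytes_emitted=0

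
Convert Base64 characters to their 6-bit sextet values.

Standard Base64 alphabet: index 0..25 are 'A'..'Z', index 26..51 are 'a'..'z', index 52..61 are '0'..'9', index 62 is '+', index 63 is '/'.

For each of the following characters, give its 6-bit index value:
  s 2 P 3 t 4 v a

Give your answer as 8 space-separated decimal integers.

Answer: 44 54 15 55 45 56 47 26

Derivation:
's': a..z range, 26 + ord('s') − ord('a') = 44
'2': 0..9 range, 52 + ord('2') − ord('0') = 54
'P': A..Z range, ord('P') − ord('A') = 15
'3': 0..9 range, 52 + ord('3') − ord('0') = 55
't': a..z range, 26 + ord('t') − ord('a') = 45
'4': 0..9 range, 52 + ord('4') − ord('0') = 56
'v': a..z range, 26 + ord('v') − ord('a') = 47
'a': a..z range, 26 + ord('a') − ord('a') = 26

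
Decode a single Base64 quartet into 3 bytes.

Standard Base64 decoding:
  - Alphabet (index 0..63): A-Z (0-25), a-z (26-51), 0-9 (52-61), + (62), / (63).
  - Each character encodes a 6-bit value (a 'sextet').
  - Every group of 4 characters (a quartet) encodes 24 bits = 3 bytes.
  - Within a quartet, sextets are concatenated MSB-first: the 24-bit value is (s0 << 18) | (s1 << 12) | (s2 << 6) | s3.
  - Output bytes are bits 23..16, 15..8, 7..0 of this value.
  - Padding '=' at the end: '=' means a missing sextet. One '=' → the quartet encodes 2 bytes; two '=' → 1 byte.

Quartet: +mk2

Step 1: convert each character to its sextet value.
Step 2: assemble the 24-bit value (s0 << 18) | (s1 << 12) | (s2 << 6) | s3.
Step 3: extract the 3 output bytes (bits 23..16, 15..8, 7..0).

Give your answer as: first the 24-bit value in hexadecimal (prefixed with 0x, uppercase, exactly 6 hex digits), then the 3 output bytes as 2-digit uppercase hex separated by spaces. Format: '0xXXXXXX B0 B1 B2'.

Sextets: +=62, m=38, k=36, 2=54
24-bit: (62<<18) | (38<<12) | (36<<6) | 54
      = 0xF80000 | 0x026000 | 0x000900 | 0x000036
      = 0xFA6936
Bytes: (v>>16)&0xFF=FA, (v>>8)&0xFF=69, v&0xFF=36

Answer: 0xFA6936 FA 69 36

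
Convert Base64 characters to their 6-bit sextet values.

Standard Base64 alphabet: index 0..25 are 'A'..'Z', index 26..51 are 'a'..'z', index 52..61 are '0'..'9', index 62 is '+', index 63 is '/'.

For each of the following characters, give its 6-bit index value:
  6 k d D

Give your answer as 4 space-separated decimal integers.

'6': 0..9 range, 52 + ord('6') − ord('0') = 58
'k': a..z range, 26 + ord('k') − ord('a') = 36
'd': a..z range, 26 + ord('d') − ord('a') = 29
'D': A..Z range, ord('D') − ord('A') = 3

Answer: 58 36 29 3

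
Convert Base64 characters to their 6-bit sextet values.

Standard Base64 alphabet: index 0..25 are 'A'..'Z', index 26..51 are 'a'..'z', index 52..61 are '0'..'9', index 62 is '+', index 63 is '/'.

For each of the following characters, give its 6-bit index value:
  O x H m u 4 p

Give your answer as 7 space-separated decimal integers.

Answer: 14 49 7 38 46 56 41

Derivation:
'O': A..Z range, ord('O') − ord('A') = 14
'x': a..z range, 26 + ord('x') − ord('a') = 49
'H': A..Z range, ord('H') − ord('A') = 7
'm': a..z range, 26 + ord('m') − ord('a') = 38
'u': a..z range, 26 + ord('u') − ord('a') = 46
'4': 0..9 range, 52 + ord('4') − ord('0') = 56
'p': a..z range, 26 + ord('p') − ord('a') = 41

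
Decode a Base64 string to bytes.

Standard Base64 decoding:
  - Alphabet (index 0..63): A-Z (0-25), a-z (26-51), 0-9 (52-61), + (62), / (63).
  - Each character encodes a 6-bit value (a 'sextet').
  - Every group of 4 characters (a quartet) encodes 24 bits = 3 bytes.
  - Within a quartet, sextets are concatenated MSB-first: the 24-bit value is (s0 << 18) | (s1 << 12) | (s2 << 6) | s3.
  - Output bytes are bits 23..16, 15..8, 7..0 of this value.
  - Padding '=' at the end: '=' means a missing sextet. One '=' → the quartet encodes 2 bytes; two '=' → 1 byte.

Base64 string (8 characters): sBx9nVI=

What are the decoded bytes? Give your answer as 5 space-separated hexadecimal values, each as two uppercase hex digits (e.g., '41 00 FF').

After char 0 ('s'=44): chars_in_quartet=1 acc=0x2C bytes_emitted=0
After char 1 ('B'=1): chars_in_quartet=2 acc=0xB01 bytes_emitted=0
After char 2 ('x'=49): chars_in_quartet=3 acc=0x2C071 bytes_emitted=0
After char 3 ('9'=61): chars_in_quartet=4 acc=0xB01C7D -> emit B0 1C 7D, reset; bytes_emitted=3
After char 4 ('n'=39): chars_in_quartet=1 acc=0x27 bytes_emitted=3
After char 5 ('V'=21): chars_in_quartet=2 acc=0x9D5 bytes_emitted=3
After char 6 ('I'=8): chars_in_quartet=3 acc=0x27548 bytes_emitted=3
Padding '=': partial quartet acc=0x27548 -> emit 9D 52; bytes_emitted=5

Answer: B0 1C 7D 9D 52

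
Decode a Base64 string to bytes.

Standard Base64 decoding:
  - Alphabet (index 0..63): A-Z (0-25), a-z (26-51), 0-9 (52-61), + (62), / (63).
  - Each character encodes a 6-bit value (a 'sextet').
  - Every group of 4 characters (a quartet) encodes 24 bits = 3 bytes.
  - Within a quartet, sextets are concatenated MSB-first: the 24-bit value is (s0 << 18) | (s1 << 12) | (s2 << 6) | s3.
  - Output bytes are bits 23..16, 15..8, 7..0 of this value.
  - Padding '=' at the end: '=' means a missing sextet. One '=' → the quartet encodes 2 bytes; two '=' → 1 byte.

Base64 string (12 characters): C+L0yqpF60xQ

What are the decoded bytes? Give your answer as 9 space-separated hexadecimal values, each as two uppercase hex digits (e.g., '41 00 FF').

After char 0 ('C'=2): chars_in_quartet=1 acc=0x2 bytes_emitted=0
After char 1 ('+'=62): chars_in_quartet=2 acc=0xBE bytes_emitted=0
After char 2 ('L'=11): chars_in_quartet=3 acc=0x2F8B bytes_emitted=0
After char 3 ('0'=52): chars_in_quartet=4 acc=0xBE2F4 -> emit 0B E2 F4, reset; bytes_emitted=3
After char 4 ('y'=50): chars_in_quartet=1 acc=0x32 bytes_emitted=3
After char 5 ('q'=42): chars_in_quartet=2 acc=0xCAA bytes_emitted=3
After char 6 ('p'=41): chars_in_quartet=3 acc=0x32AA9 bytes_emitted=3
After char 7 ('F'=5): chars_in_quartet=4 acc=0xCAAA45 -> emit CA AA 45, reset; bytes_emitted=6
After char 8 ('6'=58): chars_in_quartet=1 acc=0x3A bytes_emitted=6
After char 9 ('0'=52): chars_in_quartet=2 acc=0xEB4 bytes_emitted=6
After char 10 ('x'=49): chars_in_quartet=3 acc=0x3AD31 bytes_emitted=6
After char 11 ('Q'=16): chars_in_quartet=4 acc=0xEB4C50 -> emit EB 4C 50, reset; bytes_emitted=9

Answer: 0B E2 F4 CA AA 45 EB 4C 50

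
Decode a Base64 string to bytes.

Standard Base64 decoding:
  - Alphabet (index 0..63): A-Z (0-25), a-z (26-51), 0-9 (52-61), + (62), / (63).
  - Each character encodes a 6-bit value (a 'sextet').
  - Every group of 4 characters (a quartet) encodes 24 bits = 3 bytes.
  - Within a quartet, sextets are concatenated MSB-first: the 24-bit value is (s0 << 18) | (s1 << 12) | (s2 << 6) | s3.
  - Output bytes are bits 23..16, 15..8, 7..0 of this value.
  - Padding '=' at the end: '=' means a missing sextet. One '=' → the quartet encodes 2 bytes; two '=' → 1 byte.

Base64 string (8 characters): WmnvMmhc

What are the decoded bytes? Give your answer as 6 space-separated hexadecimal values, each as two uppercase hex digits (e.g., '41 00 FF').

Answer: 5A 69 EF 32 68 5C

Derivation:
After char 0 ('W'=22): chars_in_quartet=1 acc=0x16 bytes_emitted=0
After char 1 ('m'=38): chars_in_quartet=2 acc=0x5A6 bytes_emitted=0
After char 2 ('n'=39): chars_in_quartet=3 acc=0x169A7 bytes_emitted=0
After char 3 ('v'=47): chars_in_quartet=4 acc=0x5A69EF -> emit 5A 69 EF, reset; bytes_emitted=3
After char 4 ('M'=12): chars_in_quartet=1 acc=0xC bytes_emitted=3
After char 5 ('m'=38): chars_in_quartet=2 acc=0x326 bytes_emitted=3
After char 6 ('h'=33): chars_in_quartet=3 acc=0xC9A1 bytes_emitted=3
After char 7 ('c'=28): chars_in_quartet=4 acc=0x32685C -> emit 32 68 5C, reset; bytes_emitted=6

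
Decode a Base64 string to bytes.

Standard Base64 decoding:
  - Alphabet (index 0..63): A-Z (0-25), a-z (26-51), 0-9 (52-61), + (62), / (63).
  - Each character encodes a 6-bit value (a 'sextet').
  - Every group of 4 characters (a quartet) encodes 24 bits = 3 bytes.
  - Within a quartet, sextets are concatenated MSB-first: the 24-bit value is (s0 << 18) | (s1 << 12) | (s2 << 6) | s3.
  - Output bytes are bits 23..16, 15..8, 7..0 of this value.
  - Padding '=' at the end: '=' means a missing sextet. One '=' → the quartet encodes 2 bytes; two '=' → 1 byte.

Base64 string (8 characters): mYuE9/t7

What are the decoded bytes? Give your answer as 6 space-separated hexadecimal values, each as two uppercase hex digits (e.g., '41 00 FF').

After char 0 ('m'=38): chars_in_quartet=1 acc=0x26 bytes_emitted=0
After char 1 ('Y'=24): chars_in_quartet=2 acc=0x998 bytes_emitted=0
After char 2 ('u'=46): chars_in_quartet=3 acc=0x2662E bytes_emitted=0
After char 3 ('E'=4): chars_in_quartet=4 acc=0x998B84 -> emit 99 8B 84, reset; bytes_emitted=3
After char 4 ('9'=61): chars_in_quartet=1 acc=0x3D bytes_emitted=3
After char 5 ('/'=63): chars_in_quartet=2 acc=0xF7F bytes_emitted=3
After char 6 ('t'=45): chars_in_quartet=3 acc=0x3DFED bytes_emitted=3
After char 7 ('7'=59): chars_in_quartet=4 acc=0xF7FB7B -> emit F7 FB 7B, reset; bytes_emitted=6

Answer: 99 8B 84 F7 FB 7B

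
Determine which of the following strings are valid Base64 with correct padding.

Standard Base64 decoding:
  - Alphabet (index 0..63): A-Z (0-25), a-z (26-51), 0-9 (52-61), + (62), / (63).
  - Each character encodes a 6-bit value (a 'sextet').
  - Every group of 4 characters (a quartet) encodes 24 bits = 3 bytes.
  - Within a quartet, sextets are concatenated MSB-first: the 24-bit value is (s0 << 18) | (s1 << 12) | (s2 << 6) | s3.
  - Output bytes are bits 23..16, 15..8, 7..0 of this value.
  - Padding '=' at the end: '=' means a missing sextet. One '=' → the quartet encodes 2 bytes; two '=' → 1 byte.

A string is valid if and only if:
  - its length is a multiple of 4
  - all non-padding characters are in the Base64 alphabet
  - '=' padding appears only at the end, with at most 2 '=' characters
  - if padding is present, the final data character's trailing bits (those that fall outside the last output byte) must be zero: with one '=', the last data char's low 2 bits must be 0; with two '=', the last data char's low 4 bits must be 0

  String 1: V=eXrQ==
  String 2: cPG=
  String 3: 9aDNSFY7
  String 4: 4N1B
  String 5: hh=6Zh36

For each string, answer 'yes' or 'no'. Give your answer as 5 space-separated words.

String 1: 'V=eXrQ==' → invalid (bad char(s): ['=']; '=' in middle)
String 2: 'cPG=' → invalid (bad trailing bits)
String 3: '9aDNSFY7' → valid
String 4: '4N1B' → valid
String 5: 'hh=6Zh36' → invalid (bad char(s): ['=']; '=' in middle)

Answer: no no yes yes no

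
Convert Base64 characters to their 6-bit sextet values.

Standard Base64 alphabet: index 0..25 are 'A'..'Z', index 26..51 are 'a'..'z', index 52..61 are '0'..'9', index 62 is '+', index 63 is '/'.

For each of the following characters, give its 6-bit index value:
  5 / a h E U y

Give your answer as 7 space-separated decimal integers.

'5': 0..9 range, 52 + ord('5') − ord('0') = 57
'/': index 63
'a': a..z range, 26 + ord('a') − ord('a') = 26
'h': a..z range, 26 + ord('h') − ord('a') = 33
'E': A..Z range, ord('E') − ord('A') = 4
'U': A..Z range, ord('U') − ord('A') = 20
'y': a..z range, 26 + ord('y') − ord('a') = 50

Answer: 57 63 26 33 4 20 50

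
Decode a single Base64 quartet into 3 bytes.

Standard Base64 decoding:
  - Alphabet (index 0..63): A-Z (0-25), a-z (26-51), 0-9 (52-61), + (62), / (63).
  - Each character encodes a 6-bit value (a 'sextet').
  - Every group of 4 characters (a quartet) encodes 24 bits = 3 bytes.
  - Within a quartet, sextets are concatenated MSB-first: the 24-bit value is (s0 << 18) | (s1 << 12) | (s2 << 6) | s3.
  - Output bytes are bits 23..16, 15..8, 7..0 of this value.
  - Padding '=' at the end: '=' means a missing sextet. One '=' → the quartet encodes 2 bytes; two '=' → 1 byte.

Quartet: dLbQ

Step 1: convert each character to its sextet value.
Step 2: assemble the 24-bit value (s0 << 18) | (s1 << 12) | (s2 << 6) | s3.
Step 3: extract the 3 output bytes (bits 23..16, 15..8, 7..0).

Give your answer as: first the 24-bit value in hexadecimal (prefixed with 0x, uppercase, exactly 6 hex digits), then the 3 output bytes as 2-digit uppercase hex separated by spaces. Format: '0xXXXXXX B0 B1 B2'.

Answer: 0x74B6D0 74 B6 D0

Derivation:
Sextets: d=29, L=11, b=27, Q=16
24-bit: (29<<18) | (11<<12) | (27<<6) | 16
      = 0x740000 | 0x00B000 | 0x0006C0 | 0x000010
      = 0x74B6D0
Bytes: (v>>16)&0xFF=74, (v>>8)&0xFF=B6, v&0xFF=D0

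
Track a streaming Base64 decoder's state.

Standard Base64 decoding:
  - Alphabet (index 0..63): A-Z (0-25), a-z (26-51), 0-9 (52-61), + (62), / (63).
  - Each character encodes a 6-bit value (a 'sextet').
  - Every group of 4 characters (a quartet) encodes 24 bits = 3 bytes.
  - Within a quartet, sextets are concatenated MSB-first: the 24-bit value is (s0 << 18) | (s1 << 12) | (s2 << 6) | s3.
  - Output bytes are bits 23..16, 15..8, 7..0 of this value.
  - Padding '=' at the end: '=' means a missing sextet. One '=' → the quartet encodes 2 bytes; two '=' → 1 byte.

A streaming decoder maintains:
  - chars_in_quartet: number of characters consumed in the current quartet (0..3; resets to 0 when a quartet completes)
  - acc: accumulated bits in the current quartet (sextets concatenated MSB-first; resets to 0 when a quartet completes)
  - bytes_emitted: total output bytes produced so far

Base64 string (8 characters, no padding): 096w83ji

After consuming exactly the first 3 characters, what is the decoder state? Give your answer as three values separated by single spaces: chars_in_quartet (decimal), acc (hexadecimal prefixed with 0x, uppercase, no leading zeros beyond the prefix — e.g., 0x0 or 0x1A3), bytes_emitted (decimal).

After char 0 ('0'=52): chars_in_quartet=1 acc=0x34 bytes_emitted=0
After char 1 ('9'=61): chars_in_quartet=2 acc=0xD3D bytes_emitted=0
After char 2 ('6'=58): chars_in_quartet=3 acc=0x34F7A bytes_emitted=0

Answer: 3 0x34F7A 0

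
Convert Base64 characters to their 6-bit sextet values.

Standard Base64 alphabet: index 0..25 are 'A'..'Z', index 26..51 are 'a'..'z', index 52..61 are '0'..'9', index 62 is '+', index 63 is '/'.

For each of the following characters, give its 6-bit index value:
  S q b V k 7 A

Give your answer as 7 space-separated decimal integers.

'S': A..Z range, ord('S') − ord('A') = 18
'q': a..z range, 26 + ord('q') − ord('a') = 42
'b': a..z range, 26 + ord('b') − ord('a') = 27
'V': A..Z range, ord('V') − ord('A') = 21
'k': a..z range, 26 + ord('k') − ord('a') = 36
'7': 0..9 range, 52 + ord('7') − ord('0') = 59
'A': A..Z range, ord('A') − ord('A') = 0

Answer: 18 42 27 21 36 59 0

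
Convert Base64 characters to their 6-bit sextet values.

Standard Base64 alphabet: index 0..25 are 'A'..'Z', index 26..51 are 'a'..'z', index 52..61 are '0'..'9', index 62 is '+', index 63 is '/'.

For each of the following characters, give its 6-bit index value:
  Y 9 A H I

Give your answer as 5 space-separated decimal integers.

'Y': A..Z range, ord('Y') − ord('A') = 24
'9': 0..9 range, 52 + ord('9') − ord('0') = 61
'A': A..Z range, ord('A') − ord('A') = 0
'H': A..Z range, ord('H') − ord('A') = 7
'I': A..Z range, ord('I') − ord('A') = 8

Answer: 24 61 0 7 8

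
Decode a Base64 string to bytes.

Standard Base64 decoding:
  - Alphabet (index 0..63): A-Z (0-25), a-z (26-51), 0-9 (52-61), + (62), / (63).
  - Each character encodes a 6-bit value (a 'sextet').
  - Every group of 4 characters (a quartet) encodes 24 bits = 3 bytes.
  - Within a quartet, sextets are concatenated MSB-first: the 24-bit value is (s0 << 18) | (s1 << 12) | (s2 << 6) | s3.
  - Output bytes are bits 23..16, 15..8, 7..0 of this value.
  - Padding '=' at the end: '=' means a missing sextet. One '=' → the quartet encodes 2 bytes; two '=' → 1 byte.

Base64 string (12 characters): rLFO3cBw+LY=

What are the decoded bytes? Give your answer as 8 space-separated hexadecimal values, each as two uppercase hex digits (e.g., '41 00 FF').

Answer: AC B1 4E DD C0 70 F8 B6

Derivation:
After char 0 ('r'=43): chars_in_quartet=1 acc=0x2B bytes_emitted=0
After char 1 ('L'=11): chars_in_quartet=2 acc=0xACB bytes_emitted=0
After char 2 ('F'=5): chars_in_quartet=3 acc=0x2B2C5 bytes_emitted=0
After char 3 ('O'=14): chars_in_quartet=4 acc=0xACB14E -> emit AC B1 4E, reset; bytes_emitted=3
After char 4 ('3'=55): chars_in_quartet=1 acc=0x37 bytes_emitted=3
After char 5 ('c'=28): chars_in_quartet=2 acc=0xDDC bytes_emitted=3
After char 6 ('B'=1): chars_in_quartet=3 acc=0x37701 bytes_emitted=3
After char 7 ('w'=48): chars_in_quartet=4 acc=0xDDC070 -> emit DD C0 70, reset; bytes_emitted=6
After char 8 ('+'=62): chars_in_quartet=1 acc=0x3E bytes_emitted=6
After char 9 ('L'=11): chars_in_quartet=2 acc=0xF8B bytes_emitted=6
After char 10 ('Y'=24): chars_in_quartet=3 acc=0x3E2D8 bytes_emitted=6
Padding '=': partial quartet acc=0x3E2D8 -> emit F8 B6; bytes_emitted=8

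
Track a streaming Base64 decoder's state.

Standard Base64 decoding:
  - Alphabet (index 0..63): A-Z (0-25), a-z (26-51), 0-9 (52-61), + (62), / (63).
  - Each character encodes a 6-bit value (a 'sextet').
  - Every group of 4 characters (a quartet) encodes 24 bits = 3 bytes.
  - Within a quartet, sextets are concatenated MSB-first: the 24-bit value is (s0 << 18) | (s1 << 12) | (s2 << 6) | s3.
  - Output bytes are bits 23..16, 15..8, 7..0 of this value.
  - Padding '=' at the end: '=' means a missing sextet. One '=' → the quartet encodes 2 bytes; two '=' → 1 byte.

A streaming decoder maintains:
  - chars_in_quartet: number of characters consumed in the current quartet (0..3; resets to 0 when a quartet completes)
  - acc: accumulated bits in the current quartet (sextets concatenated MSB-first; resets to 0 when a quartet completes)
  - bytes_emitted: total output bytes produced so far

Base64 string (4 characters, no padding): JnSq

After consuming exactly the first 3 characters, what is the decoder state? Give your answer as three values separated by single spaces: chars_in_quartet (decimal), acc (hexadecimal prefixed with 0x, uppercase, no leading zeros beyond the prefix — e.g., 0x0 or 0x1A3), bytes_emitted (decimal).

After char 0 ('J'=9): chars_in_quartet=1 acc=0x9 bytes_emitted=0
After char 1 ('n'=39): chars_in_quartet=2 acc=0x267 bytes_emitted=0
After char 2 ('S'=18): chars_in_quartet=3 acc=0x99D2 bytes_emitted=0

Answer: 3 0x99D2 0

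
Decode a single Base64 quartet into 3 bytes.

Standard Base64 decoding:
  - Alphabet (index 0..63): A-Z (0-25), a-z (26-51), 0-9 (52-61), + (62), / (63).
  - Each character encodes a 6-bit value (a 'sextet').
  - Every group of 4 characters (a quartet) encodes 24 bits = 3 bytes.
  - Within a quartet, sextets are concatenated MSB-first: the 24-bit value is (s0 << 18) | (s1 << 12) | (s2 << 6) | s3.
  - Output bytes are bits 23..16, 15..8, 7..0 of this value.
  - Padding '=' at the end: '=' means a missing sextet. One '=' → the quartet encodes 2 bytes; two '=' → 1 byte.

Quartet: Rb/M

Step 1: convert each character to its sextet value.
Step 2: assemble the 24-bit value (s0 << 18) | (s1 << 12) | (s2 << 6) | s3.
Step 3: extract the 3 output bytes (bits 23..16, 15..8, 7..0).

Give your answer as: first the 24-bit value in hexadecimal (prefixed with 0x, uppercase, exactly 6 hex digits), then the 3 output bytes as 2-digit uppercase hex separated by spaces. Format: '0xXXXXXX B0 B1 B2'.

Answer: 0x45BFCC 45 BF CC

Derivation:
Sextets: R=17, b=27, /=63, M=12
24-bit: (17<<18) | (27<<12) | (63<<6) | 12
      = 0x440000 | 0x01B000 | 0x000FC0 | 0x00000C
      = 0x45BFCC
Bytes: (v>>16)&0xFF=45, (v>>8)&0xFF=BF, v&0xFF=CC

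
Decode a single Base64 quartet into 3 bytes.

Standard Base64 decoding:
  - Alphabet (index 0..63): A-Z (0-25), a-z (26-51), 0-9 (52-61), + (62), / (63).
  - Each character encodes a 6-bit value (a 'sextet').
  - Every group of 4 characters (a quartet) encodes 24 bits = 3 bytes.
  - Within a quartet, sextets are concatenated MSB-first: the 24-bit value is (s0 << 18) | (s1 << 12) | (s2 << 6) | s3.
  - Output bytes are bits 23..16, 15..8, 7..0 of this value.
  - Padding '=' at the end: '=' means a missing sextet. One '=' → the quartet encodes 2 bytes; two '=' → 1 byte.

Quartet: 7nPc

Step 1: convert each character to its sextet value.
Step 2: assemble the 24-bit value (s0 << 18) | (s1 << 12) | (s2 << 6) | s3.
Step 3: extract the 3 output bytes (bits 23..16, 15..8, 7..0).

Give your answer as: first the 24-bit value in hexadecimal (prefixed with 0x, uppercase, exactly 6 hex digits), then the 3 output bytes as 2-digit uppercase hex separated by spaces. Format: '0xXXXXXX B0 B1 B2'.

Sextets: 7=59, n=39, P=15, c=28
24-bit: (59<<18) | (39<<12) | (15<<6) | 28
      = 0xEC0000 | 0x027000 | 0x0003C0 | 0x00001C
      = 0xEE73DC
Bytes: (v>>16)&0xFF=EE, (v>>8)&0xFF=73, v&0xFF=DC

Answer: 0xEE73DC EE 73 DC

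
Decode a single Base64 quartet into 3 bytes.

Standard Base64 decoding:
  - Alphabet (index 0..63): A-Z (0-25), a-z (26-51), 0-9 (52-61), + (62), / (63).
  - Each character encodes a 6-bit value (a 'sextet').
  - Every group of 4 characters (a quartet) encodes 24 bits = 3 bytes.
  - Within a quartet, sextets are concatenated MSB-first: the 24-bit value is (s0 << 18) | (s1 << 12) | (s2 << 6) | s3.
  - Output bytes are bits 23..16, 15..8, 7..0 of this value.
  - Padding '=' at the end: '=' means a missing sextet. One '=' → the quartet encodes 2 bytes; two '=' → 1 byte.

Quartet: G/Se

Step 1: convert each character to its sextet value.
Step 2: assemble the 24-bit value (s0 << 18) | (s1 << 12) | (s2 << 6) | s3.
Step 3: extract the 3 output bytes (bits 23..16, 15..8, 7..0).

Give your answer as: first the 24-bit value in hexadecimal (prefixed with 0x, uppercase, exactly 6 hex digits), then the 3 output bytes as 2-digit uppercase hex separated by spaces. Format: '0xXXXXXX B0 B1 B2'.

Answer: 0x1BF49E 1B F4 9E

Derivation:
Sextets: G=6, /=63, S=18, e=30
24-bit: (6<<18) | (63<<12) | (18<<6) | 30
      = 0x180000 | 0x03F000 | 0x000480 | 0x00001E
      = 0x1BF49E
Bytes: (v>>16)&0xFF=1B, (v>>8)&0xFF=F4, v&0xFF=9E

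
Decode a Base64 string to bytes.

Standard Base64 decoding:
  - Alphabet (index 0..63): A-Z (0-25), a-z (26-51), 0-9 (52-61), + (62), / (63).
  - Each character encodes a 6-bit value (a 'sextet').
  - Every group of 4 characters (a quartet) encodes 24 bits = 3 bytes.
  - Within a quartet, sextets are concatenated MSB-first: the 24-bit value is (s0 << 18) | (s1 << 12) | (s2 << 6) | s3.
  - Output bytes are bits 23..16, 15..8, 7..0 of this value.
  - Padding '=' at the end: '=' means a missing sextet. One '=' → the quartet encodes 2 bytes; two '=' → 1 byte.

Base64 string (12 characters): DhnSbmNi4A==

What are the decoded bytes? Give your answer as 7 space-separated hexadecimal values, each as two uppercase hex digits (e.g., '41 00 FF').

After char 0 ('D'=3): chars_in_quartet=1 acc=0x3 bytes_emitted=0
After char 1 ('h'=33): chars_in_quartet=2 acc=0xE1 bytes_emitted=0
After char 2 ('n'=39): chars_in_quartet=3 acc=0x3867 bytes_emitted=0
After char 3 ('S'=18): chars_in_quartet=4 acc=0xE19D2 -> emit 0E 19 D2, reset; bytes_emitted=3
After char 4 ('b'=27): chars_in_quartet=1 acc=0x1B bytes_emitted=3
After char 5 ('m'=38): chars_in_quartet=2 acc=0x6E6 bytes_emitted=3
After char 6 ('N'=13): chars_in_quartet=3 acc=0x1B98D bytes_emitted=3
After char 7 ('i'=34): chars_in_quartet=4 acc=0x6E6362 -> emit 6E 63 62, reset; bytes_emitted=6
After char 8 ('4'=56): chars_in_quartet=1 acc=0x38 bytes_emitted=6
After char 9 ('A'=0): chars_in_quartet=2 acc=0xE00 bytes_emitted=6
Padding '==': partial quartet acc=0xE00 -> emit E0; bytes_emitted=7

Answer: 0E 19 D2 6E 63 62 E0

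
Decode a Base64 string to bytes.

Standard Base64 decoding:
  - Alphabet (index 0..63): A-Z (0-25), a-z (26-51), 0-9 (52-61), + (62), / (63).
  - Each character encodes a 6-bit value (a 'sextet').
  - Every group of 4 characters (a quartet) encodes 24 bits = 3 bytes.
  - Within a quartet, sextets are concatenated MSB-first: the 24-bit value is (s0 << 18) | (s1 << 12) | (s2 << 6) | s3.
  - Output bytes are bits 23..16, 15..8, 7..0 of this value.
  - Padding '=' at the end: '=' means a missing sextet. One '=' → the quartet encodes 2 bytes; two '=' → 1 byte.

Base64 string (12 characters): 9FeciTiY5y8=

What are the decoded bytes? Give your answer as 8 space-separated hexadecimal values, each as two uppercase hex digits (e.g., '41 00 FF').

Answer: F4 57 9C 89 38 98 E7 2F

Derivation:
After char 0 ('9'=61): chars_in_quartet=1 acc=0x3D bytes_emitted=0
After char 1 ('F'=5): chars_in_quartet=2 acc=0xF45 bytes_emitted=0
After char 2 ('e'=30): chars_in_quartet=3 acc=0x3D15E bytes_emitted=0
After char 3 ('c'=28): chars_in_quartet=4 acc=0xF4579C -> emit F4 57 9C, reset; bytes_emitted=3
After char 4 ('i'=34): chars_in_quartet=1 acc=0x22 bytes_emitted=3
After char 5 ('T'=19): chars_in_quartet=2 acc=0x893 bytes_emitted=3
After char 6 ('i'=34): chars_in_quartet=3 acc=0x224E2 bytes_emitted=3
After char 7 ('Y'=24): chars_in_quartet=4 acc=0x893898 -> emit 89 38 98, reset; bytes_emitted=6
After char 8 ('5'=57): chars_in_quartet=1 acc=0x39 bytes_emitted=6
After char 9 ('y'=50): chars_in_quartet=2 acc=0xE72 bytes_emitted=6
After char 10 ('8'=60): chars_in_quartet=3 acc=0x39CBC bytes_emitted=6
Padding '=': partial quartet acc=0x39CBC -> emit E7 2F; bytes_emitted=8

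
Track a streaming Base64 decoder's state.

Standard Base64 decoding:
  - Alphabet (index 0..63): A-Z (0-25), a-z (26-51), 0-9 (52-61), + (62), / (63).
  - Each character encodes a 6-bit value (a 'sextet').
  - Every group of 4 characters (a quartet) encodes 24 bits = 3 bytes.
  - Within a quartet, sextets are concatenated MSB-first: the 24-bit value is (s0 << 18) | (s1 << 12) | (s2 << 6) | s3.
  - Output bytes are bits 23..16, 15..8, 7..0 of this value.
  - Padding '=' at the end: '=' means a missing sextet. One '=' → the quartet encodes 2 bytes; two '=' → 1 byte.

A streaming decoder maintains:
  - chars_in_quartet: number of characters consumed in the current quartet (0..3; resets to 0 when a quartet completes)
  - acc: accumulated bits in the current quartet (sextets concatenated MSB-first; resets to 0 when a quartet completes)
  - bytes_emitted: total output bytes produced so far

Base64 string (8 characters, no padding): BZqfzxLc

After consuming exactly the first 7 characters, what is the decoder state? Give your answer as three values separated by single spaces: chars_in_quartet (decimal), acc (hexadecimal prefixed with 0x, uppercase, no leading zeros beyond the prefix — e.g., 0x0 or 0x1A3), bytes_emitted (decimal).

After char 0 ('B'=1): chars_in_quartet=1 acc=0x1 bytes_emitted=0
After char 1 ('Z'=25): chars_in_quartet=2 acc=0x59 bytes_emitted=0
After char 2 ('q'=42): chars_in_quartet=3 acc=0x166A bytes_emitted=0
After char 3 ('f'=31): chars_in_quartet=4 acc=0x59A9F -> emit 05 9A 9F, reset; bytes_emitted=3
After char 4 ('z'=51): chars_in_quartet=1 acc=0x33 bytes_emitted=3
After char 5 ('x'=49): chars_in_quartet=2 acc=0xCF1 bytes_emitted=3
After char 6 ('L'=11): chars_in_quartet=3 acc=0x33C4B bytes_emitted=3

Answer: 3 0x33C4B 3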